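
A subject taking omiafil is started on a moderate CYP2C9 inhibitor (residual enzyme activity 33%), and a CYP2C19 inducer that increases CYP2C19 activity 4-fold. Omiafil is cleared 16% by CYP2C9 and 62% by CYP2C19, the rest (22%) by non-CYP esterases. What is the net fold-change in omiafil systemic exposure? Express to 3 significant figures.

The CYP2C9 pathway (16% of clearance) is reduced to 0.33× activity: 0.16 × 0.33 = 0.0528.
The CYP2C19 pathway (62% of clearance) rises to 4× activity: 0.62 × 4 = 2.48.
Non-CYP routes (22%) are unchanged.
Relative clearance = 0.0528 + 2.48 + 0.22 = 2.7528.
Net systemic exposure ratio = 1 / 2.7528 = 0.363.

0.363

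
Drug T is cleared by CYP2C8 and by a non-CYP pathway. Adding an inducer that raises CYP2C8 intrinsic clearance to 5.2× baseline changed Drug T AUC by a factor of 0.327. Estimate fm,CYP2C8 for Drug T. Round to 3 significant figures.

0.490

Write x for the fraction cleared via CYP2C8. The observed AUC change means clearance rose to 1/0.327 = 3.058 of baseline.
Setting x·5.2 + (1 − x) = 3.058 and solving: x = (3.058 − 1)/(5.2 − 1) = 0.490.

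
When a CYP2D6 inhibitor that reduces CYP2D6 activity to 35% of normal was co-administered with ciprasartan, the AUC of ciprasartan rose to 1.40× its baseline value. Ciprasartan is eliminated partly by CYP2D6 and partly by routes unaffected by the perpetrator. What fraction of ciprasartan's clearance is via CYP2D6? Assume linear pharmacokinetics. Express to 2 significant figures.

CL'/CL = 1 / 1.40 = 0.7143
0.35·fm + (1 − fm) = 0.7143
fm = (0.7143 − 1) / (0.35 − 1) = 0.44

0.44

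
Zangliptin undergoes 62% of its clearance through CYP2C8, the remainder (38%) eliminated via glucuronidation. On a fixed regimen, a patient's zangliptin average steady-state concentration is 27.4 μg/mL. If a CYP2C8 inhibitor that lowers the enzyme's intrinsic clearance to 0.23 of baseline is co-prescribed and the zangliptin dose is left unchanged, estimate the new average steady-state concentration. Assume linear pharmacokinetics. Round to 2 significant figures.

52 μg/mL

CYP2C8: 0.62 × 0.23 = 0.1426
Other: 0.38 (unchanged)
CL_new/CL_old = 0.1426 + 0.38 = 0.5226.
With dosing unchanged, average steady-state concentration scales as 1/CL: 27.4 / 0.5226 = 52 μg/mL.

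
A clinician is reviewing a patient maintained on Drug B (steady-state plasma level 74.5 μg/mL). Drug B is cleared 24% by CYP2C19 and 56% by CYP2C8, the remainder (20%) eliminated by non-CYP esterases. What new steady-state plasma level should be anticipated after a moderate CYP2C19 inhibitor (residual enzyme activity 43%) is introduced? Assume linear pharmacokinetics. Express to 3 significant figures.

86.3 μg/mL

CYP2C19: 0.24 × 0.43 = 0.1032
CYP2C8: 0.56 (unchanged)
Other: 0.2 (unchanged)
New clearance relative to baseline: 0.1032 + 0.56 + 0.2 = 0.8632.
New steady-state plasma level = baseline ÷ relative clearance = 74.5 / 0.8632 = 86.3 μg/mL.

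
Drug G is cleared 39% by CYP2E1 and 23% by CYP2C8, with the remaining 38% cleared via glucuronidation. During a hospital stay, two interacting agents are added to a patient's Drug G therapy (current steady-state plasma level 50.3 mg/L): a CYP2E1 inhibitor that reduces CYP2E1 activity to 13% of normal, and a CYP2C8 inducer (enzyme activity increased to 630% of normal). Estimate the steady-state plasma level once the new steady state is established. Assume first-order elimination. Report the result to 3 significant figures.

26.8 mg/L

The CYP2E1 pathway (39% of clearance) is reduced to 0.13× activity: 0.39 × 0.13 = 0.0507.
The CYP2C8 pathway (23% of clearance) increases to 6.3× activity: 0.23 × 6.3 = 1.449.
The remaining 38% of clearance is unaffected.
CL_new/CL_old = 0.0507 + 1.449 + 0.38 = 1.8797.
New steady-state plasma level = 50.3 / 1.8797 = 26.8 mg/L (concentration scales inversely with clearance).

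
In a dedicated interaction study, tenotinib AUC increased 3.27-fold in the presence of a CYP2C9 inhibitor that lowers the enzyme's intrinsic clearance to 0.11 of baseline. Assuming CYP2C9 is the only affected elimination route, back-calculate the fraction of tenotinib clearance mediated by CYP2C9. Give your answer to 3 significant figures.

0.780

CL'/CL = 1 / 3.27 = 0.3058
0.11·fm + (1 − fm) = 0.3058
fm = (0.3058 − 1) / (0.11 − 1) = 0.780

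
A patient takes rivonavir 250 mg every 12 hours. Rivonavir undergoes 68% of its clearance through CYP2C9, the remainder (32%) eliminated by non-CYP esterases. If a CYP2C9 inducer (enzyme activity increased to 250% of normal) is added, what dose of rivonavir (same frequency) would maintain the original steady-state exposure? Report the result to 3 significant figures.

505 mg

The CYP2C9 pathway (68% of clearance) is boosted to 2.5× activity: 0.68 × 2.5 = 1.7.
The remaining 32% of clearance is unaffected.
New clearance relative to baseline: 1.7 + 0.32 = 2.02.
Exposure is unchanged when dose changes in proportion to clearance. New dose = 250 mg × 2.02 = 505 mg.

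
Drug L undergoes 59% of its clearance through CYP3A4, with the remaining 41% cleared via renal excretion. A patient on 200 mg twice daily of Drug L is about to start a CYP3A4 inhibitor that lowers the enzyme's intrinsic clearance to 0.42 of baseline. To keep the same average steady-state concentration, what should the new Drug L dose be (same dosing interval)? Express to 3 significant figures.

132 mg

The CYP3A4 pathway (59% of clearance) drops to 0.42× activity: 0.59 × 0.42 = 0.2478.
Non-CYP routes (41%) are unchanged.
Relative clearance = 0.2478 + 0.41 = 0.6578.
Css,avg = (dose rate)/CL, so holding Css fixed requires dose ∝ CL: 200 × 0.6578 = 132 mg.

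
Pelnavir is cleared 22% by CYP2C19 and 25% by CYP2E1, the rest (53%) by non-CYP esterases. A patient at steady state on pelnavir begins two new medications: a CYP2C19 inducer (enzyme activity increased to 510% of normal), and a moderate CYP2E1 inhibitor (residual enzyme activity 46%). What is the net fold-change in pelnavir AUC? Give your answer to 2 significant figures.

0.57

The CYP2C19 pathway (22% of clearance) rises to 5.1× activity: 0.22 × 5.1 = 1.122.
The CYP2E1 pathway (25% of clearance) is reduced to 0.46× activity: 0.25 × 0.46 = 0.115.
Non-CYP routes (53%) are unchanged.
Relative clearance = 1.122 + 0.115 + 0.53 = 1.767.
Net AUC ratio = 1 / 1.767 = 0.57.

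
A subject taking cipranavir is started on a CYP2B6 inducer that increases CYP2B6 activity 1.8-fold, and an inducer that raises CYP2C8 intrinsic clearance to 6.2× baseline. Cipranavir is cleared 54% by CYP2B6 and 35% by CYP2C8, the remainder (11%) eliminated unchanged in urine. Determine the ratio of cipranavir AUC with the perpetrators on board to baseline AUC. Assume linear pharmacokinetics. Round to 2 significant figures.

0.31

The CYP2B6 pathway (54% of clearance) is boosted to 1.8× activity: 0.54 × 1.8 = 0.972.
The CYP2C8 pathway (35% of clearance) rises to 6.2× activity: 0.35 × 6.2 = 2.17.
The remaining 11% of clearance is unaffected.
New clearance relative to baseline: 0.972 + 2.17 + 0.11 = 3.252.
AUC ∝ 1/CL: fold-change = 1 / 3.252 = 0.31.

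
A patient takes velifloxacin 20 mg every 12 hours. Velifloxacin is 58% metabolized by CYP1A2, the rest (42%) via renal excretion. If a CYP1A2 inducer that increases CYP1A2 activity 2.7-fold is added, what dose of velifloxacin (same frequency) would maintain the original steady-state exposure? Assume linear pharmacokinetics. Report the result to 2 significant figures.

40 mg

The CYP1A2 pathway (58% of clearance) is boosted to 2.7× activity: 0.58 × 2.7 = 1.566.
The remaining 42% of clearance is unaffected.
New clearance relative to baseline: 1.566 + 0.42 = 1.986.
Css,avg = (dose rate)/CL, so holding Css fixed requires dose ∝ CL: 20 × 1.986 = 40 mg.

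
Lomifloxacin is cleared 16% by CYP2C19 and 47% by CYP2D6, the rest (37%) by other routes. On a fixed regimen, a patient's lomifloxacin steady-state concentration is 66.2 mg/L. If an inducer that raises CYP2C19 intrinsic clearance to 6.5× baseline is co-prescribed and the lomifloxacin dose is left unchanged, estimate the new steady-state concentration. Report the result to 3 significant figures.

35.2 mg/L

The CYP2C19 pathway (16% of clearance) increases to 6.5× activity: 0.16 × 6.5 = 1.04.
CYP2D6 (47%) and the residual 37% are unaffected.
New clearance relative to baseline: 1.04 + 0.47 + 0.37 = 1.88.
New steady-state concentration = baseline ÷ relative clearance = 66.2 / 1.88 = 35.2 mg/L.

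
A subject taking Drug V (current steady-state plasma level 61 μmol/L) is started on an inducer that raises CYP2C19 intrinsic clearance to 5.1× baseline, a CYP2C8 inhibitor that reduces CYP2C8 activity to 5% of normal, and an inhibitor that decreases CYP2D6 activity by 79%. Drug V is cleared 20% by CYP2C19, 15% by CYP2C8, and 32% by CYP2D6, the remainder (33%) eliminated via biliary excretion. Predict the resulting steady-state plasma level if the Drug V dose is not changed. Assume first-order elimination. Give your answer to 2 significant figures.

The CYP2C19 pathway (20% of clearance) is boosted to 5.1× activity: 0.2 × 5.1 = 1.02.
The CYP2C8 pathway (15% of clearance) drops to 0.05× activity: 0.15 × 0.05 = 0.0075.
The CYP2D6 pathway (32% of clearance) falls to 0.21× activity: 0.32 × 0.21 = 0.0672.
The remaining 33% of clearance is unaffected.
CL_new/CL_old = 1.02 + 0.0075 + 0.0672 + 0.33 = 1.4247.
Steady-state plasma level ∝ 1/CL: new value = 61 / 1.4247 = 43 μmol/L.

43 μmol/L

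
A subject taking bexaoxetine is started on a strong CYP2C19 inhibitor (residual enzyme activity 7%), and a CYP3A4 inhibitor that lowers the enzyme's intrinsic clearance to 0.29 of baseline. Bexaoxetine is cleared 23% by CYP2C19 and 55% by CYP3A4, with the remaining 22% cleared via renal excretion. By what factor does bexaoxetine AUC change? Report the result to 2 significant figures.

The CYP2C19 pathway (23% of clearance) falls to 0.07× activity: 0.23 × 0.07 = 0.0161.
The CYP3A4 pathway (55% of clearance) is reduced to 0.29× activity: 0.55 × 0.29 = 0.1595.
The remaining 22% of clearance is unaffected.
CL_new/CL_old = 0.0161 + 0.1595 + 0.22 = 0.3956.
AUC ∝ 1/CL: fold-change = 1 / 0.3956 = 2.5.

2.5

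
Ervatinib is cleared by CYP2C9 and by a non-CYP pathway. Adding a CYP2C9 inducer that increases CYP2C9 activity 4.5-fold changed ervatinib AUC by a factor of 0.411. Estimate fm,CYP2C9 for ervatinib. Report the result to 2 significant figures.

0.41

CL'/CL = 1 / 0.411 = 2.433
4.5·fm + (1 − fm) = 2.433
fm = (2.433 − 1) / (4.5 − 1) = 0.41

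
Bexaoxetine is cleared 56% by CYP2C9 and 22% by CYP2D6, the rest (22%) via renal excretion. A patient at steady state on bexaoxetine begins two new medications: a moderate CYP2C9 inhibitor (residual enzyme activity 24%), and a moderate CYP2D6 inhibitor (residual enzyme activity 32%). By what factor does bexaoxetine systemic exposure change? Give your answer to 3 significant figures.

The CYP2C9 pathway (56% of clearance) is reduced to 0.24× activity: 0.56 × 0.24 = 0.1344.
The CYP2D6 pathway (22% of clearance) falls to 0.32× activity: 0.22 × 0.32 = 0.0704.
Non-CYP routes (22%) are unchanged.
Relative clearance = 0.1344 + 0.0704 + 0.22 = 0.4248.
Net systemic exposure ratio = 1 / 0.4248 = 2.35.

2.35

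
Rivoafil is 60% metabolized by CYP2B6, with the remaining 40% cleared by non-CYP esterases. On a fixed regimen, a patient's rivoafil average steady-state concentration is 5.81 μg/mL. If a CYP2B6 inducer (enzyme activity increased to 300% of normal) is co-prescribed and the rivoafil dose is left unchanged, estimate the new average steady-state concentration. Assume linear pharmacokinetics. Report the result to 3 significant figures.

2.64 μg/mL

The CYP2B6 pathway (60% of clearance) increases to 3× activity: 0.6 × 3 = 1.8.
Non-CYP routes (40%) are unchanged.
CL_new/CL_old = 1.8 + 0.4 = 2.2.
With dosing unchanged, average steady-state concentration scales as 1/CL: 5.81 / 2.2 = 2.64 μg/mL.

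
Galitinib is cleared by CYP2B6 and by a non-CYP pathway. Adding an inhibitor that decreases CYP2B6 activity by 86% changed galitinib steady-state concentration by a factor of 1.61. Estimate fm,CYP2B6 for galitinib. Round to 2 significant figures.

0.44

Write x for the fraction cleared via CYP2B6. The observed steady-state concentration change means clearance fell to 1/1.61 = 0.6211 of baseline.
Only the CYP2B6 route changed, so 0.6211 = x·0.14 + (1 − x), giving x = 0.44.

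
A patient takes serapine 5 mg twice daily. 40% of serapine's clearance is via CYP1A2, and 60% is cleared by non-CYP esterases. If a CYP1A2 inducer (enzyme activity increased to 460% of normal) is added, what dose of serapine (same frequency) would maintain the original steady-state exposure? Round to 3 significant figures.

CYP1A2: 0.4 × 4.6 = 1.84
Other: 0.6 (unchanged)
Relative clearance = 1.84 + 0.6 = 2.44.
Css,avg = (dose rate)/CL, so holding Css fixed requires dose ∝ CL: 5 × 2.44 = 12.2 mg.

12.2 mg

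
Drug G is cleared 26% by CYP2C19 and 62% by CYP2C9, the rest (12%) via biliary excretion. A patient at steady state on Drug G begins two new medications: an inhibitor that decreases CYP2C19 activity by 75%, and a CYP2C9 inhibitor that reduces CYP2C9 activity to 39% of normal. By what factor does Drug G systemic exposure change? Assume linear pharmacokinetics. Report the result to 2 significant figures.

2.3

The CYP2C19 pathway (26% of clearance) is reduced to 0.25× activity: 0.26 × 0.25 = 0.065.
The CYP2C9 pathway (62% of clearance) is reduced to 0.39× activity: 0.62 × 0.39 = 0.2418.
Non-CYP routes (12%) are unchanged.
Relative clearance = 0.065 + 0.2418 + 0.12 = 0.4268.
Systemic exposure ∝ 1/CL: fold-change = 1 / 0.4268 = 2.3.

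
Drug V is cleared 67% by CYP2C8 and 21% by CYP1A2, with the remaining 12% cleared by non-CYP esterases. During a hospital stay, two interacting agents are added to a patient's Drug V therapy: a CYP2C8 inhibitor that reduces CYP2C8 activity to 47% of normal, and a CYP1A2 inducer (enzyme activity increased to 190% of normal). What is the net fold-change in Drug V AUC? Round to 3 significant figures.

CYP2C8: 0.67 × 0.47 = 0.3149
CYP1A2: 0.21 × 1.9 = 0.399
Other: 0.12 (unchanged)
New clearance relative to baseline: 0.3149 + 0.399 + 0.12 = 0.8339.
AUC ∝ 1/CL: fold-change = 1 / 0.8339 = 1.20.

1.20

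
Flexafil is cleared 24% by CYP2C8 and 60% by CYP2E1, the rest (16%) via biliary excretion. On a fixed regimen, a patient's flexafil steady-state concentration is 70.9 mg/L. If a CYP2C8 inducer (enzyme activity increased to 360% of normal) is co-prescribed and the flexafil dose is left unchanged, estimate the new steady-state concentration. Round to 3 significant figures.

43.7 mg/L

CYP2C8: 0.24 × 3.6 = 0.864
CYP2E1: 0.6 (unchanged)
Other: 0.16 (unchanged)
Relative clearance = 0.864 + 0.6 + 0.16 = 1.624.
With dosing unchanged, steady-state concentration scales as 1/CL: 70.9 / 1.624 = 43.7 mg/L.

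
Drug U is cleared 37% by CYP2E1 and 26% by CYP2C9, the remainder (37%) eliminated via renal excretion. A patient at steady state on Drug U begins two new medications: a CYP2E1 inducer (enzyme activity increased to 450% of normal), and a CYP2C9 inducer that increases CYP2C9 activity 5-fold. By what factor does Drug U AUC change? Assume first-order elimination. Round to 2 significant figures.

The CYP2E1 pathway (37% of clearance) increases to 4.5× activity: 0.37 × 4.5 = 1.665.
The CYP2C9 pathway (26% of clearance) rises to 5× activity: 0.26 × 5 = 1.3.
The remaining 37% of clearance is unaffected.
CL_new/CL_old = 1.665 + 1.3 + 0.37 = 3.335.
Because AUC varies inversely with clearance, the combined effect is 1 / 3.335 = 0.30.

0.30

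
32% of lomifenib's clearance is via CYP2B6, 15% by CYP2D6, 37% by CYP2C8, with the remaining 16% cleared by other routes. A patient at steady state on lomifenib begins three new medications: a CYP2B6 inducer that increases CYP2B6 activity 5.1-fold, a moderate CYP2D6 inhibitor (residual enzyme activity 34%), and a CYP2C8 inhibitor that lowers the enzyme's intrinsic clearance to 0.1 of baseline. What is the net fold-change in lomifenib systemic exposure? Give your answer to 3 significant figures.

CYP2B6: 0.32 × 5.1 = 1.632
CYP2D6: 0.15 × 0.34 = 0.051
CYP2C8: 0.37 × 0.1 = 0.037
Other: 0.16 (unchanged)
Relative clearance = 1.632 + 0.051 + 0.037 + 0.16 = 1.88.
Net systemic exposure ratio = 1 / 1.88 = 0.532.

0.532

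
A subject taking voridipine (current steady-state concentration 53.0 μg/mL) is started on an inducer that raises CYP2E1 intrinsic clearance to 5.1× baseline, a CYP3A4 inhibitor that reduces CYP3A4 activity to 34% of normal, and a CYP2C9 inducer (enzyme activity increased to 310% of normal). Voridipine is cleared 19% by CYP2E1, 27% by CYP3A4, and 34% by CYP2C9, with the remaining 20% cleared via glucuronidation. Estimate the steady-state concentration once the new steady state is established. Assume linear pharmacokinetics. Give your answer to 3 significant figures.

CYP2E1: 0.19 × 5.1 = 0.969
CYP3A4: 0.27 × 0.34 = 0.0918
CYP2C9: 0.34 × 3.1 = 1.054
Other: 0.2 (unchanged)
CL_new/CL_old = 0.969 + 0.0918 + 1.054 + 0.2 = 2.3148.
Steady-state concentration ∝ 1/CL: new value = 53.0 / 2.3148 = 22.9 μg/mL.

22.9 μg/mL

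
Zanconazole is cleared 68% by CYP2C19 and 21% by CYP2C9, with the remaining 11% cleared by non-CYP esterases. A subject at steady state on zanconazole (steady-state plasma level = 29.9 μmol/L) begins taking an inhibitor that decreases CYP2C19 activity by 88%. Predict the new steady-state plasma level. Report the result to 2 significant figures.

74 μmol/L

CYP2C19: 0.68 × 0.12 = 0.0816
CYP2C9: 0.21 (unchanged)
Other: 0.11 (unchanged)
CL_new/CL_old = 0.0816 + 0.21 + 0.11 = 0.4016.
With dosing unchanged, steady-state plasma level scales as 1/CL: 29.9 / 0.4016 = 74 μmol/L.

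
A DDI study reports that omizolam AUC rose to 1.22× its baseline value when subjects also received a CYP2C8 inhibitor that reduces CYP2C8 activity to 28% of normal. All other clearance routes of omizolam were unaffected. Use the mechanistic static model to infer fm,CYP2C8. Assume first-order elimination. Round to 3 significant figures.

CL'/CL = 1 / 1.22 = 0.8197
0.28·fm + (1 − fm) = 0.8197
fm = (0.8197 − 1) / (0.28 − 1) = 0.250

0.250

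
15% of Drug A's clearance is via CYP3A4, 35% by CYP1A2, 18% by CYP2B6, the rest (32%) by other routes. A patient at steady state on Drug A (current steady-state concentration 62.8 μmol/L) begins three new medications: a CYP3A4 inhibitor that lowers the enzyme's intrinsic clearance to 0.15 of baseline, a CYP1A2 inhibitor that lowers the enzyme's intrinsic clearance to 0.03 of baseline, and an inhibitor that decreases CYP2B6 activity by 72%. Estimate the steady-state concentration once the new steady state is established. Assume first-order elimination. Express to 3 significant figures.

156 μmol/L

CYP3A4: 0.15 × 0.15 = 0.0225
CYP1A2: 0.35 × 0.03 = 0.0105
CYP2B6: 0.18 × 0.28 = 0.0504
Other: 0.32 (unchanged)
New clearance relative to baseline: 0.0225 + 0.0105 + 0.0504 + 0.32 = 0.4034.
Dividing the baseline by the relative clearance: 62.8 / 0.4034 = 156 μmol/L.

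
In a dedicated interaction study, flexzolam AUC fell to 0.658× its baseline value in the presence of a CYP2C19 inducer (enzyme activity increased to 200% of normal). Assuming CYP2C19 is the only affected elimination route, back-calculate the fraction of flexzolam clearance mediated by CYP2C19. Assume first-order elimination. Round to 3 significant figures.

0.520

Let fm be the CYP2C19 fraction. New clearance relative to baseline = fm × 2 + (1 − fm).
AUC ratio = 1 / (new CL fraction), so new CL fraction = 1 / 0.658 = 1.52.
fm × 2 + 1 − fm = 1.52  ⇒  fm × (2 − 1) = 0.5198  ⇒  fm = 0.520.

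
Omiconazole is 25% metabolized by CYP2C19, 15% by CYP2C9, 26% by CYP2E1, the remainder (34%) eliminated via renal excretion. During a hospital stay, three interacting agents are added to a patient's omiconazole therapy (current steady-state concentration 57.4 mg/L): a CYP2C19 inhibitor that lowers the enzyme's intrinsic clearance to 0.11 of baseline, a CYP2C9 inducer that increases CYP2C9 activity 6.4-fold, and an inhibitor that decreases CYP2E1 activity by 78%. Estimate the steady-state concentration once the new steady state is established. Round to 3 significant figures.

The CYP2C19 pathway (25% of clearance) drops to 0.11× activity: 0.25 × 0.11 = 0.0275.
The CYP2C9 pathway (15% of clearance) is boosted to 6.4× activity: 0.15 × 6.4 = 0.96.
The CYP2E1 pathway (26% of clearance) is reduced to 0.22× activity: 0.26 × 0.22 = 0.0572.
Non-CYP routes (34%) are unchanged.
New clearance relative to baseline: 0.0275 + 0.96 + 0.0572 + 0.34 = 1.3847.
Dividing the baseline by the relative clearance: 57.4 / 1.3847 = 41.5 mg/L.

41.5 mg/L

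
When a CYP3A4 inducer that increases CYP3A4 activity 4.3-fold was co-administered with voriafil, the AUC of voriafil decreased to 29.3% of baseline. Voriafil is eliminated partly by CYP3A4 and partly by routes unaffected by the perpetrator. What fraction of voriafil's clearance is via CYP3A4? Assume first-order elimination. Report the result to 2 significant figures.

CL'/CL = 1 / 0.293 = 3.413
4.3·fm + (1 − fm) = 3.413
fm = (3.413 − 1) / (4.3 − 1) = 0.73

0.73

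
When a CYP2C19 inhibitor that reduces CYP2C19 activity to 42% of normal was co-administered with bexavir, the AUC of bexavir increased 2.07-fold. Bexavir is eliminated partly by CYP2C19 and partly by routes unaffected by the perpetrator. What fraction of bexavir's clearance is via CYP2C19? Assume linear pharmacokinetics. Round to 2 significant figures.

0.89

CL'/CL = 1 / 2.07 = 0.4831
0.42·fm + (1 − fm) = 0.4831
fm = (0.4831 − 1) / (0.42 − 1) = 0.89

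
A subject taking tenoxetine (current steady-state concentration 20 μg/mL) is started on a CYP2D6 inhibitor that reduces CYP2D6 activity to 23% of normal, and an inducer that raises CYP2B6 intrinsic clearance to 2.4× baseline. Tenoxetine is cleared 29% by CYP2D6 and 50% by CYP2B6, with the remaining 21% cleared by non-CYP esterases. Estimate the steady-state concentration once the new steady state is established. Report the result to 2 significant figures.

14 μg/mL

CYP2D6: 0.29 × 0.23 = 0.0667
CYP2B6: 0.5 × 2.4 = 1.2
Other: 0.21 (unchanged)
New clearance relative to baseline: 0.0667 + 1.2 + 0.21 = 1.4767.
Dividing the baseline by the relative clearance: 20 / 1.4767 = 14 μg/mL.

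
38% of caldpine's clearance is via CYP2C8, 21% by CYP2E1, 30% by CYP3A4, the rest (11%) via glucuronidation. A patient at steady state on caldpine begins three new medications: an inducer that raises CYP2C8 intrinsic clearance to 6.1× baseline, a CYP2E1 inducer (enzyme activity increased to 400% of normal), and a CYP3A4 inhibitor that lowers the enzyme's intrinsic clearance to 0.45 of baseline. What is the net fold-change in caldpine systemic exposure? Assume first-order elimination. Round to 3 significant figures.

The CYP2C8 pathway (38% of clearance) increases to 6.1× activity: 0.38 × 6.1 = 2.318.
The CYP2E1 pathway (21% of clearance) increases to 4× activity: 0.21 × 4 = 0.84.
The CYP3A4 pathway (30% of clearance) falls to 0.45× activity: 0.3 × 0.45 = 0.135.
Non-CYP routes (11%) are unchanged.
New clearance relative to baseline: 2.318 + 0.84 + 0.135 + 0.11 = 3.403.
Net systemic exposure ratio = 1 / 3.403 = 0.294.

0.294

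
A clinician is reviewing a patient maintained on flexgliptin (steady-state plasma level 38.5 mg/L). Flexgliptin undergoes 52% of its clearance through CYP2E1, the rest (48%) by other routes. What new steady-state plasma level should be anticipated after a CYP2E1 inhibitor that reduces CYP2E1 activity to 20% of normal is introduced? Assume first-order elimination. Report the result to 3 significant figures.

65.9 mg/L

The CYP2E1 pathway (52% of clearance) falls to 0.2× activity: 0.52 × 0.2 = 0.104.
The remaining 48% of clearance is unaffected.
Relative clearance = 0.104 + 0.48 = 0.584.
New steady-state plasma level = baseline ÷ relative clearance = 38.5 / 0.584 = 65.9 mg/L.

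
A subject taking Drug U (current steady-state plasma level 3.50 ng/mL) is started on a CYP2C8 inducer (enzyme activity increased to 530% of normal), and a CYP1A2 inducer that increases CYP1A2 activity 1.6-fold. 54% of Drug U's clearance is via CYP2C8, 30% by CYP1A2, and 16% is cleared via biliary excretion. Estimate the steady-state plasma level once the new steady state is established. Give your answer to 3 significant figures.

The CYP2C8 pathway (54% of clearance) rises to 5.3× activity: 0.54 × 5.3 = 2.862.
The CYP1A2 pathway (30% of clearance) increases to 1.6× activity: 0.3 × 1.6 = 0.48.
Non-CYP routes (16%) are unchanged.
New clearance relative to baseline: 2.862 + 0.48 + 0.16 = 3.502.
New steady-state plasma level = 3.50 / 3.502 = 0.999 ng/mL (concentration scales inversely with clearance).

0.999 ng/mL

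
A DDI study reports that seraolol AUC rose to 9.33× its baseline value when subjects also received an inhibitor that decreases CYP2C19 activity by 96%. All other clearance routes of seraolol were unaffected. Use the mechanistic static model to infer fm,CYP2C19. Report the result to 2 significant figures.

0.93

Let x = fm,CYP2C19. Because AUC ∝ 1/CL, relative clearance fell to 1/9.33 = 0.1072.
Only the CYP2C19 route changed, so 0.1072 = x·0.04 + (1 − x), giving x = 0.93.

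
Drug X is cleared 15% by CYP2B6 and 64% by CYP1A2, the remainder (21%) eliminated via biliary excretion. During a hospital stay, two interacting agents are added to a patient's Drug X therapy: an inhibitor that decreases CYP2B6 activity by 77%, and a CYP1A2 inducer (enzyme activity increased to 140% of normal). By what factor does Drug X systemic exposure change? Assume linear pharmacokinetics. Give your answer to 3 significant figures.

The CYP2B6 pathway (15% of clearance) drops to 0.23× activity: 0.15 × 0.23 = 0.0345.
The CYP1A2 pathway (64% of clearance) increases to 1.4× activity: 0.64 × 1.4 = 0.896.
The remaining 21% of clearance is unaffected.
New clearance relative to baseline: 0.0345 + 0.896 + 0.21 = 1.1405.
Net systemic exposure ratio = 1 / 1.1405 = 0.877.

0.877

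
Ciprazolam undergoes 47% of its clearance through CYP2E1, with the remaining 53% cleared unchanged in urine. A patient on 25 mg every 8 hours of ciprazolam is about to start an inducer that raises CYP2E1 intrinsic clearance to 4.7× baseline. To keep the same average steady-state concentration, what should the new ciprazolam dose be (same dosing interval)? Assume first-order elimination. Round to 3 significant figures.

68.5 mg

The CYP2E1 pathway (47% of clearance) rises to 4.7× activity: 0.47 × 4.7 = 2.209.
Non-CYP routes (53%) are unchanged.
Relative clearance = 2.209 + 0.53 = 2.739.
Exposure is unchanged when dose changes in proportion to clearance. New dose = 25 mg × 2.739 = 68.5 mg.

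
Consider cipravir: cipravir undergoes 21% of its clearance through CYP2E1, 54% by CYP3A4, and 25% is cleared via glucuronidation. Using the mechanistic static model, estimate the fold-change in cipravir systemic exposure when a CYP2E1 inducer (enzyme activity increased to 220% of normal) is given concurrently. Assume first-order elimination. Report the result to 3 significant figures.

0.799

The CYP2E1 pathway (21% of clearance) is boosted to 2.2× activity: 0.21 × 2.2 = 0.462.
CYP3A4 (54%) and the residual 25% are unaffected.
Relative clearance = 0.462 + 0.54 + 0.25 = 1.252.
Systemic exposure is inversely proportional to clearance, so the fold-change is 1 / 1.252 = 0.799.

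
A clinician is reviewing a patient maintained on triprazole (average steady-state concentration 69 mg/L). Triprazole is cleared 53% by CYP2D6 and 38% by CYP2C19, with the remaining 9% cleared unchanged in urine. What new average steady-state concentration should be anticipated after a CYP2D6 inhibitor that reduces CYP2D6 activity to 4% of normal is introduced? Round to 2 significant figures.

The CYP2D6 pathway (53% of clearance) falls to 0.04× activity: 0.53 × 0.04 = 0.0212.
CYP2C19 (38%) and the residual 9% are unaffected.
CL_new/CL_old = 0.0212 + 0.38 + 0.09 = 0.4912.
With dosing unchanged, average steady-state concentration scales as 1/CL: 69 / 0.4912 = 1.4 × 10² mg/L.

1.4 × 10² mg/L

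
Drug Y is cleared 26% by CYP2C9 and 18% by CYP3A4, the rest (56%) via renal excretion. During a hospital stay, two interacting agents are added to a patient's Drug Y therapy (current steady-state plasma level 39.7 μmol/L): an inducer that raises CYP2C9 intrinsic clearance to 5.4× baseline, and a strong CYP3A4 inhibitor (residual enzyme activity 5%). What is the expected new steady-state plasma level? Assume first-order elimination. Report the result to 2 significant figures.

20 μmol/L

The CYP2C9 pathway (26% of clearance) increases to 5.4× activity: 0.26 × 5.4 = 1.404.
The CYP3A4 pathway (18% of clearance) drops to 0.05× activity: 0.18 × 0.05 = 0.009.
Non-CYP routes (56%) are unchanged.
CL_new/CL_old = 1.404 + 0.009 + 0.56 = 1.973.
New steady-state plasma level = 39.7 / 1.973 = 20 μmol/L (concentration scales inversely with clearance).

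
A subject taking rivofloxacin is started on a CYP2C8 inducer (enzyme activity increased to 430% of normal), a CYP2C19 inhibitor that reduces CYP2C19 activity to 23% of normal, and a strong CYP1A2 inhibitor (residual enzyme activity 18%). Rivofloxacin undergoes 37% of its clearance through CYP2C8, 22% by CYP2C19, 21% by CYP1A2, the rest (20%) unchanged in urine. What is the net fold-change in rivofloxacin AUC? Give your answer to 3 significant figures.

CYP2C8: 0.37 × 4.3 = 1.591
CYP2C19: 0.22 × 0.23 = 0.0506
CYP1A2: 0.21 × 0.18 = 0.0378
Other: 0.2 (unchanged)
CL_new/CL_old = 1.591 + 0.0506 + 0.0378 + 0.2 = 1.8794.
Net AUC ratio = 1 / 1.8794 = 0.532.

0.532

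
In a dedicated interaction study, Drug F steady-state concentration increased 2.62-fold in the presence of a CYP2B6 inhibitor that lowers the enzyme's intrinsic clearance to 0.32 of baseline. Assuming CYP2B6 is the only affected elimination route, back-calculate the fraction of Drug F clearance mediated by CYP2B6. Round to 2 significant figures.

0.91

CL'/CL = 1 / 2.62 = 0.3817
0.32·fm + (1 − fm) = 0.3817
fm = (0.3817 − 1) / (0.32 − 1) = 0.91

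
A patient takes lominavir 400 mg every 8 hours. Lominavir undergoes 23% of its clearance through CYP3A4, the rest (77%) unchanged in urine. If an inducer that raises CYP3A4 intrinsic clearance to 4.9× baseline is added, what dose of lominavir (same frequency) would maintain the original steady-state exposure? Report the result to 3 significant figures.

759 mg

The CYP3A4 pathway (23% of clearance) is boosted to 4.9× activity: 0.23 × 4.9 = 1.127.
Non-CYP routes (77%) are unchanged.
CL_new/CL_old = 1.127 + 0.77 = 1.897.
Exposure is unchanged when dose changes in proportion to clearance. New dose = 400 mg × 1.897 = 759 mg.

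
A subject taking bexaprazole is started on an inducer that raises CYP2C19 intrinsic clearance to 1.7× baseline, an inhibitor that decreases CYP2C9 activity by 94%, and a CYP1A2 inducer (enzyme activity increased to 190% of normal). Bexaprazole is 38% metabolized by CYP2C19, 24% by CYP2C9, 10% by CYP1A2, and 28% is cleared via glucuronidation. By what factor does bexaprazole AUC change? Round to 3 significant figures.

The CYP2C19 pathway (38% of clearance) is boosted to 1.7× activity: 0.38 × 1.7 = 0.646.
The CYP2C9 pathway (24% of clearance) drops to 0.06× activity: 0.24 × 0.06 = 0.0144.
The CYP1A2 pathway (10% of clearance) rises to 1.9× activity: 0.1 × 1.9 = 0.19.
Non-CYP routes (28%) are unchanged.
Relative clearance = 0.646 + 0.0144 + 0.19 + 0.28 = 1.1304.
Net AUC ratio = 1 / 1.1304 = 0.885.

0.885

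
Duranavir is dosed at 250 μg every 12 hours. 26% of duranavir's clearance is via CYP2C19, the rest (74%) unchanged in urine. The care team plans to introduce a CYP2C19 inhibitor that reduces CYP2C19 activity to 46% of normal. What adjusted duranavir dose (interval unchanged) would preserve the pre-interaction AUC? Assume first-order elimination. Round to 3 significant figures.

215 μg

The CYP2C19 pathway (26% of clearance) is reduced to 0.46× activity: 0.26 × 0.46 = 0.1196.
Non-CYP routes (74%) are unchanged.
CL_new/CL_old = 0.1196 + 0.74 = 0.8596.
To maintain the same steady-state level, dose must scale with clearance: new dose = 250 × 0.8596 = 215 μg.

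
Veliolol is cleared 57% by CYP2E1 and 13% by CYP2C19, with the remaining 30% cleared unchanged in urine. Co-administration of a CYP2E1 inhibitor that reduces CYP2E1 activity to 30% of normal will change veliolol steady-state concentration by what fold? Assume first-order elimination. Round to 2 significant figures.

The CYP2E1 pathway (57% of clearance) is reduced to 0.3× activity: 0.57 × 0.3 = 0.171.
CYP2C19 (13%) and the residual 30% are unaffected.
CL_new/CL_old = 0.171 + 0.13 + 0.3 = 0.601.
Since steady-state concentration ∝ 1/CL, the ratio is 1 / 0.601 = 1.7.

1.7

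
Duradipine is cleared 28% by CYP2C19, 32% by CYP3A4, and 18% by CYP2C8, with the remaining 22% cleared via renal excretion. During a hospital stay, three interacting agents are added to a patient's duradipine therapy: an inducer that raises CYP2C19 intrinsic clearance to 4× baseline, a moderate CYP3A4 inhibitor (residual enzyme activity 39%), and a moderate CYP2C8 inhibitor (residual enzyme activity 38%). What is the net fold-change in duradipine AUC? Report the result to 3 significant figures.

The CYP2C19 pathway (28% of clearance) is boosted to 4× activity: 0.28 × 4 = 1.12.
The CYP3A4 pathway (32% of clearance) falls to 0.39× activity: 0.32 × 0.39 = 0.1248.
The CYP2C8 pathway (18% of clearance) drops to 0.38× activity: 0.18 × 0.38 = 0.0684.
The remaining 22% of clearance is unaffected.
New clearance relative to baseline: 1.12 + 0.1248 + 0.0684 + 0.22 = 1.5332.
Net AUC ratio = 1 / 1.5332 = 0.652.

0.652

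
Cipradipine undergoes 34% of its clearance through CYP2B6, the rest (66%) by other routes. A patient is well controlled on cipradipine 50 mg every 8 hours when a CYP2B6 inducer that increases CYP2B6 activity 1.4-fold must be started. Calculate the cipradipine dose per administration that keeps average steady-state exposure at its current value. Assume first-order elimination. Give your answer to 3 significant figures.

56.8 mg

The CYP2B6 pathway (34% of clearance) rises to 1.4× activity: 0.34 × 1.4 = 0.476.
Non-CYP routes (66%) are unchanged.
New clearance relative to baseline: 0.476 + 0.66 = 1.136.
To maintain the same steady-state level, dose must scale with clearance: new dose = 50 × 1.136 = 56.8 mg.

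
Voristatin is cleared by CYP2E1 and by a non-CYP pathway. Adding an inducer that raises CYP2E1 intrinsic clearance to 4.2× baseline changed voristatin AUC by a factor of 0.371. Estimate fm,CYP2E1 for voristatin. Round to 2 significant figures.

Let x = fm,CYP2E1. Because AUC ∝ 1/CL, relative clearance rose to 1/0.371 = 2.695.
Setting x·4.2 + (1 − x) = 2.695 and solving: x = (2.695 − 1)/(4.2 − 1) = 0.53.

0.53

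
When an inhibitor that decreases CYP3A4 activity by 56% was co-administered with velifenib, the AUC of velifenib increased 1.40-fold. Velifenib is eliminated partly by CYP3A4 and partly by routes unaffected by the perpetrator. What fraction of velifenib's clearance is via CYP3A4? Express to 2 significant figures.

0.51

Write x for the fraction cleared via CYP3A4. The observed AUC change means clearance fell to 1/1.40 = 0.7143 of baseline.
Setting x·0.44 + (1 − x) = 0.7143 and solving: x = (0.7143 − 1)/(0.44 − 1) = 0.51.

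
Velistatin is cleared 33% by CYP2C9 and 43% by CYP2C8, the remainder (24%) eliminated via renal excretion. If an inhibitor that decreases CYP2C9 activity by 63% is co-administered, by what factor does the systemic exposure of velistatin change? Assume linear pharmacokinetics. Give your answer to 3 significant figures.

The CYP2C9 pathway (33% of clearance) drops to 0.37× activity: 0.33 × 0.37 = 0.1221.
CYP2C8 (43%) and the residual 24% are unaffected.
Relative clearance = 0.1221 + 0.43 + 0.24 = 0.7921.
Since systemic exposure ∝ 1/CL, the ratio is 1 / 0.7921 = 1.26.

1.26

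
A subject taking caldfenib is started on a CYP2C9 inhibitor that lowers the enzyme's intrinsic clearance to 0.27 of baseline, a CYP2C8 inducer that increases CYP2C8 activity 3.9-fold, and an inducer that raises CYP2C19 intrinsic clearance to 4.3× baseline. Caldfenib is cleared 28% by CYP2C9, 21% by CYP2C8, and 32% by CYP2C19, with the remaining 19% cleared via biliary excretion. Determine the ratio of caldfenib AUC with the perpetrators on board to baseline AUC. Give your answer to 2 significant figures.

The CYP2C9 pathway (28% of clearance) falls to 0.27× activity: 0.28 × 0.27 = 0.0756.
The CYP2C8 pathway (21% of clearance) increases to 3.9× activity: 0.21 × 3.9 = 0.819.
The CYP2C19 pathway (32% of clearance) rises to 4.3× activity: 0.32 × 4.3 = 1.376.
Non-CYP routes (19%) are unchanged.
Relative clearance = 0.0756 + 0.819 + 1.376 + 0.19 = 2.4606.
AUC ∝ 1/CL: fold-change = 1 / 2.4606 = 0.41.

0.41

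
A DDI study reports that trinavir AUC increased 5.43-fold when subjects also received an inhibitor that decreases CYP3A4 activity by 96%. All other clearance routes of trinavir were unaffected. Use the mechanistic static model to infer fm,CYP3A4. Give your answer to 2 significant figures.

Call the CYP3A4 fraction fm. After the interaction, CL_new/CL_old = fm × 0.04 + (1 − fm).
AUC ratio = 1 / (new CL fraction), so new CL fraction = 1 / 5.43 = 0.1842.
fm × 0.04 + 1 − fm = 0.1842  ⇒  fm × (0.04 − 1) = −0.8158  ⇒  fm = 0.85.

0.85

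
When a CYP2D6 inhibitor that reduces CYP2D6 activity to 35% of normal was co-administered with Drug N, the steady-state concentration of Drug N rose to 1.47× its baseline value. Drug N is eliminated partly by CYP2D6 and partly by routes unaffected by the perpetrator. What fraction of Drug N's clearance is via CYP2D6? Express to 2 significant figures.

0.49

Write x for the fraction cleared via CYP2D6. The observed steady-state concentration change means clearance fell to 1/1.47 = 0.6803 of baseline.
Setting x·0.35 + (1 − x) = 0.6803 and solving: x = (0.6803 − 1)/(0.35 − 1) = 0.49.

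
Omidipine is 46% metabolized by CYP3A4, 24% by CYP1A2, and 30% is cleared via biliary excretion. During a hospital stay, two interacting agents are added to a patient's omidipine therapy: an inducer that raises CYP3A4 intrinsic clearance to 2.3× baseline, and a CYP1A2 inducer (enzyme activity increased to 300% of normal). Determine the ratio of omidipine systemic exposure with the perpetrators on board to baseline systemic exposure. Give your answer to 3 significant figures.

The CYP3A4 pathway (46% of clearance) increases to 2.3× activity: 0.46 × 2.3 = 1.058.
The CYP1A2 pathway (24% of clearance) increases to 3× activity: 0.24 × 3 = 0.72.
The remaining 30% of clearance is unaffected.
Relative clearance = 1.058 + 0.72 + 0.3 = 2.078.
Because systemic exposure varies inversely with clearance, the combined effect is 1 / 2.078 = 0.481.

0.481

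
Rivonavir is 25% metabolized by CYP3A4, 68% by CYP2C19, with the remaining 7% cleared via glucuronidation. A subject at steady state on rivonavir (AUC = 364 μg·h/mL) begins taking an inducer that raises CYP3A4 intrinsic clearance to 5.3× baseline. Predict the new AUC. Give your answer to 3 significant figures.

175 μg·h/mL

CYP3A4: 0.25 × 5.3 = 1.325
CYP2C19: 0.68 (unchanged)
Other: 0.07 (unchanged)
Relative clearance = 1.325 + 0.68 + 0.07 = 2.075.
With dosing unchanged, AUC scales as 1/CL: 364 / 2.075 = 175 μg·h/mL.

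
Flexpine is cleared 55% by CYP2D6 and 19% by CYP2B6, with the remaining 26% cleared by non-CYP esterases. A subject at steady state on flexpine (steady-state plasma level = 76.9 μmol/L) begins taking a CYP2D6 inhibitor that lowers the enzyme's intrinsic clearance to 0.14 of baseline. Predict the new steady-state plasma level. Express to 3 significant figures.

146 μmol/L

CYP2D6: 0.55 × 0.14 = 0.077
CYP2B6: 0.19 (unchanged)
Other: 0.26 (unchanged)
CL_new/CL_old = 0.077 + 0.19 + 0.26 = 0.527.
Steady-state plasma level ∝ 1/CL, so new value = 76.9 / 0.527 = 146 μmol/L.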